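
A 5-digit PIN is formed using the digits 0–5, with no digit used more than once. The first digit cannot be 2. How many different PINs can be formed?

600

The first digit has 6−1 = 5 choices (anything except 2).
The remaining 4 digits are filled from the other 5 symbols without repetition: 5 × 4 × 3 × 2 = 120.
Total: 5 × 120 = 600.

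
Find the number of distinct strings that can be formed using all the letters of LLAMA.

30

The 5 letters of LLAMA have repeats: A appearing twice and L appearing twice.
So there are 5! / (2!·2!) = 30 distinguishable arrangements.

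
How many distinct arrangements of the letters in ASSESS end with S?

Fix S in the last position and arrange the remaining 5 letters.
Those 5 letters have S appearing 3 times, giving (5)!/(3!) = 20.

20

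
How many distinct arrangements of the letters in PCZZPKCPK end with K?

1680

With the last slot taken by K, it remains to arrange the other 8 letters (PCZZPCPK).
Those 8 letters have C appearing twice, P appearing 3 times, and Z appearing twice, giving (8)!/(3!·2!·2!) = 1680.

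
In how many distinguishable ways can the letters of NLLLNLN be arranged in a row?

35

NLLLNLN has 7 letters with L appearing 4 times and N appearing 3 times.
So there are 7! / (4!·3!) = 35 distinguishable arrangements.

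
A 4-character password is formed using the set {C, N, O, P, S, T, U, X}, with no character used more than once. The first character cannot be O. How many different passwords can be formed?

The first character has 8−1 = 7 choices (anything except O).
The remaining 3 characters are filled from the other 7 symbols without repetition: 7 × 6 × 5 = 210.
Total: 7 × 210 = 1470.

1470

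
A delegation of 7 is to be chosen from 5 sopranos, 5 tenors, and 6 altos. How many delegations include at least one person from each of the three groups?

Total 7-person selections from all 16: C(16,7) = 11440.
Selections missing a whole group: no sopranos → C(11,7) = 330; no tenors → C(11,7) = 330; no altos → C(10,7) = 120.
Add back selections omitting two groups (i.e. drawn from a single group): C(5,7) + C(5,7) + C(6,7) = 0.
By inclusion–exclusion: 11440 − 780 + 0 = 10660.

10660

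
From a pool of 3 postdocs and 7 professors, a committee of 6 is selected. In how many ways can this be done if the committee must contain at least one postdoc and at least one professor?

203

Total 6-person selections from all 10: C(10,6) = 210.
Selections missing a whole group: no postdocs → C(7,6) = 7; no professors → C(3,6) = 0.
Both groups omitted at once is impossible, so 210 − 7 = 203.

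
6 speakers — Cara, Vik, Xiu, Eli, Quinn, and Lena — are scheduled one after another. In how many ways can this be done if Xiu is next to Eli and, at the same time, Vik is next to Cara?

Treat {Xiu,Eli} as one block (2 orders) and {Vik,Cara} as another (2 orders).
That leaves 4 units to arrange: 2 × 2 × 4! = 4 × 24 = 96.

96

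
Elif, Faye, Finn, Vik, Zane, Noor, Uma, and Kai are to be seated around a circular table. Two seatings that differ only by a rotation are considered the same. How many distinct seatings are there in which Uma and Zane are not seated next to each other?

All circular seatings of 8 people number (7)! = 5040.
Seatings with Uma beside Zane: treat them as a block with 2 internal orders, giving 2 × (6)! = 1440.
Subtracting, 5040 − 1440 = 3600.

3600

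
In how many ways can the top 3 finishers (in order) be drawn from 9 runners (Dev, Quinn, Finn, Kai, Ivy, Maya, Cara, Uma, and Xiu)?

504

There are 9 choices for 1st place, 8 for 2nd, and 7 for 3rd.
That gives 9 × 8 × 7 = 504.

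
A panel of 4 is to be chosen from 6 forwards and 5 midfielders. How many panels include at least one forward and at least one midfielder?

310

Unrestricted: C(11,4) = 330 ways to pick any 4 of the 11.
Selections missing a whole group: no forwards → C(5,4) = 5; no midfielders → C(6,4) = 15.
Both groups omitted at once is impossible, so 330 − 20 = 310.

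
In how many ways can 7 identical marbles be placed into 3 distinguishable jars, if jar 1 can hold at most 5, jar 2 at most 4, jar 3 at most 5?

Ignoring the caps, the number of non-negative solutions to x_1+…+x_3 = 7 is C(9,2) = 36.
Subtract solutions that violate a single cap (substitute x_i' = x_i − (cap_i+1)): x_1 ≥ 6 gives C(3,2) = 3; x_2 ≥ 5 gives C(4,2) = 6; x_3 ≥ 6 gives C(3,2) = 3. Together 12.
No two caps can be exceeded simultaneously, so the pair terms are all 0.
By inclusion–exclusion the count is 36 − 12 + 0 = 24.

24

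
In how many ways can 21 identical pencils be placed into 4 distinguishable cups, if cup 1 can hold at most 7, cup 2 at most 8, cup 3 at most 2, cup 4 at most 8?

31

Ignoring the caps, the number of non-negative solutions to x_1+…+x_4 = 21 is C(24,3) = 2024.
Subtract solutions that violate a single cap (substitute x_i' = x_i − (cap_i+1)): x_1 ≥ 8 gives C(16,3) = 560; x_2 ≥ 9 gives C(15,3) = 455; x_3 ≥ 3 gives C(21,3) = 1330; x_4 ≥ 9 gives C(15,3) = 455. Together 2800.
Add back pairs where two caps are both exceeded: 35 + 286 + 35 + 220 + 20 + 220 = 816.
Subtract triples: 4 + 0 + 4 + 1 = 9.
By inclusion–exclusion the count is 2024 − 2800 + 816 − 9 = 31.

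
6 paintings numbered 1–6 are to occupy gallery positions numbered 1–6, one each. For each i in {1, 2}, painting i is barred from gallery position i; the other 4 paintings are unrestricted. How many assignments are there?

504

Let Aᵢ (for i ∈ {1, 2}) be the placements that put painting i in its forbidden gallery position. Any j of these fix j positions, leaving (6−j)! ways to fill the rest, and there are C(2,j) ways to pick which j.
By inclusion–exclusion, the number of valid placements is Σ_{j=0}^{2} (−1)^j C(2,j)·(6−j)!.
Computing: 720 − 240 + 24 = 504.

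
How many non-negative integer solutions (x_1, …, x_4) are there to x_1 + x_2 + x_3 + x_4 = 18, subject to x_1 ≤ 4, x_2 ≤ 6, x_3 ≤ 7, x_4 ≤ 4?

Without the upper bounds there are C(21,3) = 1330 ways to split 18 among 4 variables.
Subtract solutions that violate a single cap (substitute x_i' = x_i − (cap_i+1)): x_1 ≥ 5 gives C(16,3) = 560; x_2 ≥ 7 gives C(14,3) = 364; x_3 ≥ 8 gives C(13,3) = 286; x_4 ≥ 5 gives C(16,3) = 560. Together 1770.
Add back pairs where two caps are both exceeded: 84 + 56 + 165 + 20 + 84 + 56 = 465.
Subtract triples: 0 + 4 + 1 + 0 = 5.
By inclusion–exclusion the count is 1330 − 1770 + 465 − 5 = 20.

20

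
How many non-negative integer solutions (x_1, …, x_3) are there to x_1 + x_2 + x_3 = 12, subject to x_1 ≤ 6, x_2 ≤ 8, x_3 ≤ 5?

Ignoring the caps, the number of non-negative solutions to x_1+…+x_3 = 12 is C(14,2) = 91.
Subtract solutions that violate a single cap (substitute x_i' = x_i − (cap_i+1)): x_1 ≥ 7 gives C(7,2) = 21; x_2 ≥ 9 gives C(5,2) = 10; x_3 ≥ 6 gives C(8,2) = 28. Together 59.
No two caps can be exceeded simultaneously, so the pair terms are all 0.
By inclusion–exclusion the count is 91 − 59 + 0 = 32.

32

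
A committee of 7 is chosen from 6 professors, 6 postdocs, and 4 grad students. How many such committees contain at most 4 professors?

11160

Split by how many professors are chosen (0 through 4).
Sum: C(6,0)·C(10,7) + C(6,1)·C(10,6) + C(6,2)·C(10,5) + C(6,3)·C(10,4) + C(6,4)·C(10,3) = 120 + 1260 + 3780 + 4200 + 1800 = 11160.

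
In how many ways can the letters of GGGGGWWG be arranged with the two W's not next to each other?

There are 8!/(6!·2!) = 28 arrangements of GGGGGWWG in total.
Arrangements with the W's together: treat WW as one letter, giving (7)!/(6!) = 7.
Subtracting, 28 − 7 = 21 arrangements keep the W's apart.

21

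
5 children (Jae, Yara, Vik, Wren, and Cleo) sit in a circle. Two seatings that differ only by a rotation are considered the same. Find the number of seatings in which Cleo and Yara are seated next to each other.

12

Glue Cleo and Yara into a block (2 internal orders). Seating 4 units around a circle gives (3)! arrangements.
So 2 × (3)! = 2 × 6 = 12.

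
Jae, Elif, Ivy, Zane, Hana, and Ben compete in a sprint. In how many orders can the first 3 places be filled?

This is an ordered selection of 3 from 6: P(6,3).
That gives 6 × 5 × 4 = 120.

120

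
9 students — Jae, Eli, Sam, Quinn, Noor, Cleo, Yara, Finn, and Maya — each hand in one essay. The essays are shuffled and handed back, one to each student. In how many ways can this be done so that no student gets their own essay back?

133496

Count assignments avoiding every fixed point. For any j of the 9 students fixed to their own essay, the other 9−j can be arranged in (9−j)! ways.
By inclusion–exclusion this is Σ_{j=0}^{9} (−1)^j C(9,j)·(9−j)!.
Computing: 362880 − 362880 + 181440 − 60480 + 15120 − 3024 + 504 − 72 + 9 − 1 = 133496.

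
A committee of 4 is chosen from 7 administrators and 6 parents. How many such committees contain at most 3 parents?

Split by how many parents are chosen (0 through 3).
Sum: C(6,0)·C(7,4) + C(6,1)·C(7,3) + C(6,2)·C(7,2) + C(6,3)·C(7,1) = 35 + 210 + 315 + 140 = 700.

700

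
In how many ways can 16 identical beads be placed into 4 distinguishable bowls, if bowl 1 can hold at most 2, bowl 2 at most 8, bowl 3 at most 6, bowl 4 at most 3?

By stars and bars, unrestricted non-negative solutions to x_1+…+x_4 = 16 number C(16+3,3) = 969.
Subtract solutions that violate a single cap (substitute x_i' = x_i − (cap_i+1)): x_1 ≥ 3 gives C(16,3) = 560; x_2 ≥ 9 gives C(10,3) = 120; x_3 ≥ 7 gives C(12,3) = 220; x_4 ≥ 4 gives C(15,3) = 455. Together 1355.
Add back pairs where two caps are both exceeded: 35 + 84 + 220 + 1 + 20 + 56 = 416.
Subtract triples: 0 + 1 + 10 + 0 = 11.
By inclusion–exclusion the count is 969 − 1355 + 416 − 11 = 19.

19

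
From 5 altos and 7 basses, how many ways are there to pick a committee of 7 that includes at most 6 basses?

791

Split by how many basses are chosen (0 through 6).
Sum: C(7,0)·C(5,7) + C(7,1)·C(5,6) + C(7,2)·C(5,5) + C(7,3)·C(5,4) + C(7,4)·C(5,3) + C(7,5)·C(5,2) + C(7,6)·C(5,1) = 0 + 0 + 21 + 175 + 350 + 210 + 35 = 791.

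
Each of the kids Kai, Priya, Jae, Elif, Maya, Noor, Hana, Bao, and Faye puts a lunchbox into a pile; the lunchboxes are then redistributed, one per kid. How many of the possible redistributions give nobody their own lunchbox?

133496

Let Aᵢ be the assignments in which kid i gets their own lunchbox. We want the size of the complement of A₁∪…∪A_9.
By inclusion–exclusion this is Σ_{j=0}^{9} (−1)^j C(9,j)·(9−j)!.
Computing: 362880 − 362880 + 181440 − 60480 + 15120 − 3024 + 504 − 72 + 9 − 1 = 133496.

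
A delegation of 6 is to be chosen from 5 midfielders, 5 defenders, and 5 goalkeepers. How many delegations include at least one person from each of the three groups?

Unrestricted: C(15,6) = 5005 ways to pick any 6 of the 15.
Selections missing a whole group: no midfielders → C(10,6) = 210; no defenders → C(10,6) = 210; no goalkeepers → C(10,6) = 210.
Add back selections omitting two groups (i.e. drawn from a single group): C(5,6) + C(5,6) + C(5,6) = 0.
By inclusion–exclusion: 5005 − 630 + 0 = 4375.

4375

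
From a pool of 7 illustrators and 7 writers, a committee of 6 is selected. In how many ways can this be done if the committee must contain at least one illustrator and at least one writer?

Unrestricted: C(14,6) = 3003 ways to pick any 6 of the 14.
Selections missing a whole group: no illustrators → C(7,6) = 7; no writers → C(7,6) = 7.
Both groups omitted at once is impossible, so 3003 − 14 = 2989.

2989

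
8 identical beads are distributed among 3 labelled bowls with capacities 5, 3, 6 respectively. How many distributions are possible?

21

Ignoring the caps, the number of non-negative solutions to x_1+…+x_3 = 8 is C(10,2) = 45.
Subtract solutions that violate a single cap (substitute x_i' = x_i − (cap_i+1)): x_1 ≥ 6 gives C(4,2) = 6; x_2 ≥ 4 gives C(6,2) = 15; x_3 ≥ 7 gives C(3,2) = 3. Together 24.
No two caps can be exceeded simultaneously, so the pair terms are all 0.
By inclusion–exclusion the count is 45 − 24 + 0 = 21.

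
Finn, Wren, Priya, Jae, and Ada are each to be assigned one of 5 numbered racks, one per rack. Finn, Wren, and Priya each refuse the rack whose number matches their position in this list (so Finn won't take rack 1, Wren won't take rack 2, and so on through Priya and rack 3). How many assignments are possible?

64

Let Aᵢ (for i ∈ {1, 2, 3}) be the placements that put person i in their forbidden rack. Any j of these fix j positions, leaving (5−j)! ways to fill the rest, and there are C(3,j) ways to pick which j.
By inclusion–exclusion, the number of valid placements is Σ_{j=0}^{3} (−1)^j C(3,j)·(5−j)!.
Computing: 120 − 72 + 18 − 2 = 64.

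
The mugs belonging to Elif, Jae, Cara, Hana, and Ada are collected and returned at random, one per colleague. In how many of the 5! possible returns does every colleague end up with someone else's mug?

Let Aᵢ be the assignments in which colleague i gets their own mug. We want the size of the complement of A₁∪…∪A_5.
By inclusion–exclusion this is Σ_{j=0}^{5} (−1)^j C(5,j)·(5−j)!.
Computing: 120 − 120 + 60 − 20 + 5 − 1 = 44.

44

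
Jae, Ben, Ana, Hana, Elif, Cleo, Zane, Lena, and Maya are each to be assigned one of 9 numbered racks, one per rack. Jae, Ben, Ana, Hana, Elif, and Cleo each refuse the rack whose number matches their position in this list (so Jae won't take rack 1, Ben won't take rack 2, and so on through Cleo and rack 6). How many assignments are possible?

183822

Let Aᵢ (for 1 ≤ i ≤ 6) be the placements that put person i in their forbidden rack. Any j of these fix j positions, leaving (9−j)! ways to fill the rest, and there are C(6,j) ways to pick which j.
By inclusion–exclusion, the number of valid placements is Σ_{j=0}^{6} (−1)^j C(6,j)·(9−j)!.
Computing: 362880 − 241920 + 75600 − 14400 + 1800 − 144 + 6 = 183822.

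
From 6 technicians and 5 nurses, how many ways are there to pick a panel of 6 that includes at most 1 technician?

6

Split by how many technicians are chosen (0 through 1).
Sum: C(6,0)·C(5,6) + C(6,1)·C(5,5) = 0 + 6 = 6.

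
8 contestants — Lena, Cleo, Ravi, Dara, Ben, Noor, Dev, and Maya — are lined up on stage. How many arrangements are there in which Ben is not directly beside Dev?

30240

There are 8! = 40320 arrangements in all. If Ben and Dev are adjacent, merging them into one block gives 2·(7)! = 10080 arrangements.
Complementary counting: 40320 − 10080 = 30240.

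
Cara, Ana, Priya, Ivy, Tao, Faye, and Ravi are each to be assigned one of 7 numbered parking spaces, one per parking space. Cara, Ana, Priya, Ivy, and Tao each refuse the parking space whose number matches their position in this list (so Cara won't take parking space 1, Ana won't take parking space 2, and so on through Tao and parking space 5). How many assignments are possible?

2428

Let Aᵢ (for 1 ≤ i ≤ 5) be the placements that put person i in their forbidden parking space. Any j of these fix j positions, leaving (7−j)! ways to fill the rest, and there are C(5,j) ways to pick which j.
By inclusion–exclusion, the number of valid placements is Σ_{j=0}^{5} (−1)^j C(5,j)·(7−j)!.
Computing: 5040 − 3600 + 1200 − 240 + 30 − 2 = 2428.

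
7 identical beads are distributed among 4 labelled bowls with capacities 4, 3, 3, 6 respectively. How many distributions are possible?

69

Ignoring the caps, the number of non-negative solutions to x_1+…+x_4 = 7 is C(10,3) = 120.
Subtract solutions that violate a single cap (substitute x_i' = x_i − (cap_i+1)): x_1 ≥ 5 gives C(5,3) = 10; x_2 ≥ 4 gives C(6,3) = 20; x_3 ≥ 4 gives C(6,3) = 20; x_4 ≥ 7 gives C(3,3) = 1. Together 51.
No two caps can be exceeded simultaneously, so the pair terms are all 0.
By inclusion–exclusion the count is 120 − 51 + 0 = 69.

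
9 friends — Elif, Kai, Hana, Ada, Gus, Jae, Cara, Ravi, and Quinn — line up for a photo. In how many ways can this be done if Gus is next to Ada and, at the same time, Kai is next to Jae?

20160

Treat {Gus,Ada} as one block (2 orders) and {Kai,Jae} as another (2 orders).
That leaves 7 units to arrange: 2 × 2 × 7! = 4 × 5040 = 20160.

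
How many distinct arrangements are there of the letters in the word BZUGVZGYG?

30240

The 9 letters of BZUGVZGYG have repeats: G appearing 3 times and Z appearing twice.
So there are 9! / (3!·2!) = 30240 distinguishable arrangements.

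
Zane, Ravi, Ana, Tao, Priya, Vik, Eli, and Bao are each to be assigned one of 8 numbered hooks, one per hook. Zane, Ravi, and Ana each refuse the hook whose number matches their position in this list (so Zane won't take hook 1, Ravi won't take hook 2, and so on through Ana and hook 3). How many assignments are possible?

27240

Let Aᵢ (for i ∈ {1, 2, 3}) be the placements that put person i in their forbidden hook. Any j of these fix j positions, leaving (8−j)! ways to fill the rest, and there are C(3,j) ways to pick which j.
By inclusion–exclusion, the number of valid placements is Σ_{j=0}^{3} (−1)^j C(3,j)·(8−j)!.
Computing: 40320 − 15120 + 2160 − 120 = 27240.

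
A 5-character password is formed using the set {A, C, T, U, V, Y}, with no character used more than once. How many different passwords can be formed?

With no repetition, fill the 5 characters in order: 6 choices, then 5, down to 2.
That product is 6 × 5 × 4 × 3 × 2 = 720.

720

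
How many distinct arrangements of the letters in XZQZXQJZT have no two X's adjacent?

There are 9!/(3!·2!·2!) = 15120 arrangements of XZQZXQJZT in total.
If the two X's are adjacent, glue them into one block, leaving 8 items to arrange: (8)!/(3!·2!) = 3360 ways.
Hence 15120 − 3360 = 11760.

11760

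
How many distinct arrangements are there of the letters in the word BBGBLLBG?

The 8 letters of BBGBLLBG have repeats: B appearing 4 times, G appearing twice, and L appearing twice.
Dividing 8! = 40320 by 4!·2!·2! = 96 for the repeated letters gives 420.

420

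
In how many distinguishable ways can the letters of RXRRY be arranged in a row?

20

RXRRY has 5 letters with R appearing 3 times.
Dividing 5! = 120 by 3! = 6 for the repeated letters gives 20.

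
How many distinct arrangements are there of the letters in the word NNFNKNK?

105

The 7 letters of NNFNKNK have repeats: K appearing twice and N appearing 4 times.
Dividing 7! = 5040 by 4!·2! = 48 for the repeated letters gives 105.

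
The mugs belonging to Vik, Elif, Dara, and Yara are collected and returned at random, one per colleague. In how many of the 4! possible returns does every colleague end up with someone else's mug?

9

Count assignments avoiding every fixed point. For any j of the 4 colleagues fixed to their own mug, the other 4−j can be arranged in (4−j)! ways.
By inclusion–exclusion this is Σ_{j=0}^{4} (−1)^j C(4,j)·(4−j)!.
Computing: 24 − 24 + 12 − 4 + 1 = 9.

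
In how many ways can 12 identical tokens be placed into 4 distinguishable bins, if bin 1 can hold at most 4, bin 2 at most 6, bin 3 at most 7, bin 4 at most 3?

105

By stars and bars, unrestricted non-negative solutions to x_1+…+x_4 = 12 number C(12+3,3) = 455.
Subtract solutions that violate a single cap (substitute x_i' = x_i − (cap_i+1)): x_1 ≥ 5 gives C(10,3) = 120; x_2 ≥ 7 gives C(8,3) = 56; x_3 ≥ 8 gives C(7,3) = 35; x_4 ≥ 4 gives C(11,3) = 165. Together 376.
Add back pairs where two caps are both exceeded: 1 + 0 + 20 + 0 + 4 + 1 = 26.
By inclusion–exclusion the count is 455 − 376 + 26 = 105.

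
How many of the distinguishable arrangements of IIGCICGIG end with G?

420

With the last slot taken by G, it remains to arrange the other 8 letters (IICICGIG).
Those 8 letters have C appearing twice, G appearing twice, and I appearing 4 times, giving (8)!/(4!·2!·2!) = 420.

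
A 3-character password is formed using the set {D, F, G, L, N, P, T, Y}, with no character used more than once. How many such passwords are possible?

With no repetition, fill the 3 characters in order: 8 choices, then 7, down to 6.
That product is 8 × 7 × 6 = 336.

336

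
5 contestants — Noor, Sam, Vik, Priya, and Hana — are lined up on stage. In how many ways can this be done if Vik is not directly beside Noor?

72

Of the 5! = 120 arrangements, those with Vik and Noor adjacent number 2 × 4! = 48 (treat the pair as a block with 2 internal orders).
So 120 − 48 = 72 arrangements keep them apart.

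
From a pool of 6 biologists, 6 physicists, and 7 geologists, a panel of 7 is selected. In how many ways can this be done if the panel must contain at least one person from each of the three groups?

Total 7-person selections from all 19: C(19,7) = 50388.
Selections missing a whole group: no biologists → C(13,7) = 1716; no physicists → C(13,7) = 1716; no geologists → C(12,7) = 792.
Add back selections omitting two groups (i.e. drawn from a single group): C(6,7) + C(6,7) + C(7,7) = 1.
By inclusion–exclusion: 50388 − 4224 + 1 = 46165.

46165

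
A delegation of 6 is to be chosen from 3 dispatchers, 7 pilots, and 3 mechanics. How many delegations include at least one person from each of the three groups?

1302

With no constraint there are C(13,6) = 1716 possible selections.
Subtract selections that omit an entire group: no dispatchers → C(10,6) = 210; no pilots → C(6,6) = 1; no mechanics → C(10,6) = 210.
Add back selections omitting two groups (i.e. drawn from a single group): C(3,6) + C(7,6) + C(3,6) = 7.
By inclusion–exclusion: 1716 − 421 + 7 = 1302.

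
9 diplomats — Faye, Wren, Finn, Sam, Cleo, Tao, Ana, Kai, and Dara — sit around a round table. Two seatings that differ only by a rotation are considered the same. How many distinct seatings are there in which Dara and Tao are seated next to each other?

10080

Treat {Dara, Tao} as one unit (2 internal orders) and seat the resulting 8 units around the table: (7)! circular arrangements.
So 2 × (7)! = 2 × 5040 = 10080.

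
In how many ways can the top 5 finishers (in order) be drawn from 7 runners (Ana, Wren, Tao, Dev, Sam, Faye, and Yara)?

2520

There are 7 choices for 1st place, 6 for 2nd, and so on down to 3 for position 5.
That gives 7 × 6 × 5 × 4 × 3 = 2520.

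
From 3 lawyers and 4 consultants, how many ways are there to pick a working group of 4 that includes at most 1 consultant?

Split by how many consultants are chosen (0 through 1).
Sum: C(4,0)·C(3,4) + C(4,1)·C(3,3) = 0 + 4 = 4.

4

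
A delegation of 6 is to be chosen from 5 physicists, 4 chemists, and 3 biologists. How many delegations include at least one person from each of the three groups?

Unrestricted: C(12,6) = 924 ways to pick any 6 of the 12.
Subtract selections that omit an entire group: no physicists → C(7,6) = 7; no chemists → C(8,6) = 28; no biologists → C(9,6) = 84.
Add back selections omitting two groups (i.e. drawn from a single group): C(5,6) + C(4,6) + C(3,6) = 0.
By inclusion–exclusion: 924 − 119 + 0 = 805.

805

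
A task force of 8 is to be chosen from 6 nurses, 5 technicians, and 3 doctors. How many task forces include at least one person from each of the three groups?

2828

With no constraint there are C(14,8) = 3003 possible selections.
Subtract selections that omit an entire group: no nurses → C(8,8) = 1; no technicians → C(9,8) = 9; no doctors → C(11,8) = 165.
Add back selections omitting two groups (i.e. drawn from a single group): C(6,8) + C(5,8) + C(3,8) = 0.
By inclusion–exclusion: 3003 − 175 + 0 = 2828.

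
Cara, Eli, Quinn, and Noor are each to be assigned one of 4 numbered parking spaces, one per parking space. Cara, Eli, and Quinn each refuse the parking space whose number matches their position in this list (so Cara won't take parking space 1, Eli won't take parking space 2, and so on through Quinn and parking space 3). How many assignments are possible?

Let Aᵢ (for i ∈ {1, 2, 3}) be the placements that put person i in their forbidden parking space. Any j of these fix j positions, leaving (4−j)! ways to fill the rest, and there are C(3,j) ways to pick which j.
By inclusion–exclusion, the number of valid placements is Σ_{j=0}^{3} (−1)^j C(3,j)·(4−j)!.
Computing: 24 − 18 + 6 − 1 = 11.

11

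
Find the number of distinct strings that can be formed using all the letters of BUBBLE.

120

BUBBLE has 6 letters with B appearing 3 times.
The number of distinct arrangements is 6!/(3!) = 720/6 = 120.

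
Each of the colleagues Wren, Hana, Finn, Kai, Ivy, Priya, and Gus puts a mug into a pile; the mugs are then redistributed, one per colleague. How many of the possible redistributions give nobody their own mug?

Count assignments avoiding every fixed point. For any j of the 7 colleagues fixed to their own mug, the other 7−j can be arranged in (7−j)! ways.
By inclusion–exclusion this is Σ_{j=0}^{7} (−1)^j C(7,j)·(7−j)!.
Computing: 5040 − 5040 + 2520 − 840 + 210 − 42 + 7 − 1 = 1854.

1854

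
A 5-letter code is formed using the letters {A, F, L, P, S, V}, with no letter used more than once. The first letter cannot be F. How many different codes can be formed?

The first letter has 6−1 = 5 choices (anything except F).
The remaining 4 letters are filled from the other 5 symbols without repetition: 5 × 4 × 3 × 2 = 120.
Total: 5 × 120 = 600.

600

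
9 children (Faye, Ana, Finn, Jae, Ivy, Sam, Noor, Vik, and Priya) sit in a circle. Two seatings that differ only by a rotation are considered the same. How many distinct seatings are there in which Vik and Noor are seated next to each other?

Glue Vik and Noor into a block (2 internal orders). Seating 8 units around a circle gives (7)! arrangements.
So 2 × (7)! = 2 × 5040 = 10080.

10080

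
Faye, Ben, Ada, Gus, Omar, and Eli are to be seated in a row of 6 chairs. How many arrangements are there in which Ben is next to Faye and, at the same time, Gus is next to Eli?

96

Treat {Ben,Faye} as one block (2 orders) and {Gus,Eli} as another (2 orders).
That leaves 4 units to arrange: 2 × 2 × 4! = 4 × 24 = 96.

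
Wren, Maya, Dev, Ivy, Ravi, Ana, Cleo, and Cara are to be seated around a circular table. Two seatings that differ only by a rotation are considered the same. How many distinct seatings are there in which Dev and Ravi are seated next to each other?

1440

Treat {Dev, Ravi} as one unit (2 internal orders) and seat the resulting 7 units around the table: (6)! circular arrangements.
So 2 × (6)! = 2 × 720 = 1440.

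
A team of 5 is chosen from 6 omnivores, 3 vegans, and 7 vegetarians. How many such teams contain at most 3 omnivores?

Split by how many omnivores are chosen (0 through 3).
Sum: C(6,0)·C(10,5) + C(6,1)·C(10,4) + C(6,2)·C(10,3) + C(6,3)·C(10,2) = 252 + 1260 + 1800 + 900 = 4212.

4212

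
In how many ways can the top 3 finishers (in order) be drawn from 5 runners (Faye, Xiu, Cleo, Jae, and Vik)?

60

This is an ordered selection of 3 from 5: P(5,3).
That gives 5 × 4 × 3 = 60.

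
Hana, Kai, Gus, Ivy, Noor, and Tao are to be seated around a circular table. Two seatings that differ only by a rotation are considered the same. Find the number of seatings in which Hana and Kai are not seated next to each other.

72

Without the restriction there are (5)! = 120 seatings.
Seatings with Hana beside Kai: treat them as a block with 2 internal orders, giving 2 × (4)! = 48.
Subtracting, 120 − 48 = 72.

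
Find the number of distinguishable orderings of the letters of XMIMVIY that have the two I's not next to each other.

Total arrangements of XMIMVIY: 7!/(2!·2!) = 1260.
If the two I's are adjacent, glue them into one block, leaving 6 items to arrange: (6)!/(2!) = 360 ways.
Hence 1260 − 360 = 900.

900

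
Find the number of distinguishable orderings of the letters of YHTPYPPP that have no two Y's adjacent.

630

Total arrangements of YHTPYPPP: 8!/(4!·2!) = 840.
Arrangements with the Y's together: treat YY as one letter, giving (7)!/(4!) = 210.
Subtracting, 840 − 210 = 630 arrangements keep the Y's apart.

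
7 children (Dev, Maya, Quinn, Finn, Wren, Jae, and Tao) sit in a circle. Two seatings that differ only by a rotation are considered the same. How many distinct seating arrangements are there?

Seat Dev anywhere (absorbing the rotational symmetry), then permute the other 6: (6)! = 720.

720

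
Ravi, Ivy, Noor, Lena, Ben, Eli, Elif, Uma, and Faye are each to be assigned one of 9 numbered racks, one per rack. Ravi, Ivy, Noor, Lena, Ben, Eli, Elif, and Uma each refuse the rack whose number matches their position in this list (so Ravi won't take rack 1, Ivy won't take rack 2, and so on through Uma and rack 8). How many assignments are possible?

148329

Let Aᵢ (for 1 ≤ i ≤ 8) be the placements that put person i in their forbidden rack. Any j of these fix j positions, leaving (9−j)! ways to fill the rest, and there are C(8,j) ways to pick which j.
By inclusion–exclusion, the number of valid placements is Σ_{j=0}^{8} (−1)^j C(8,j)·(9−j)!.
Computing: 362880 − 322560 + 141120 − 40320 + 8400 − 1344 + 168 − 16 + 1 = 148329.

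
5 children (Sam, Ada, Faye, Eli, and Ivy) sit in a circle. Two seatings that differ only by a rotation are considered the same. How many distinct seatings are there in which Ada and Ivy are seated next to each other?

Glue Ada and Ivy into a block (2 internal orders). Seating 4 units around a circle gives (3)! arrangements.
So 2 × (3)! = 2 × 6 = 12.

12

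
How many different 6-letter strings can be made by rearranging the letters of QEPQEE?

The 6 letters of QEPQEE have repeats: E appearing 3 times and Q appearing twice.
Dividing 6! = 720 by 3!·2! = 12 for the repeated letters gives 60.

60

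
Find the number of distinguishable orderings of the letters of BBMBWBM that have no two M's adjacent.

75

Total arrangements of BBMBWBM: 7!/(4!·2!) = 105.
Arrangements with the M's together: treat MM as one letter, giving (6)!/(4!) = 30.
Subtracting, 105 − 30 = 75 arrangements keep the M's apart.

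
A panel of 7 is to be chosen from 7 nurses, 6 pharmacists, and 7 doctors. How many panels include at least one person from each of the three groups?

With no constraint there are C(20,7) = 77520 possible selections.
Subtract selections that omit an entire group: no nurses → C(13,7) = 1716; no pharmacists → C(14,7) = 3432; no doctors → C(13,7) = 1716.
Add back selections omitting two groups (i.e. drawn from a single group): C(7,7) + C(6,7) + C(7,7) = 2.
By inclusion–exclusion: 77520 − 6864 + 2 = 70658.

70658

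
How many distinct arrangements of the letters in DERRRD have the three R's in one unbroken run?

Treat the 3 copies of R as a single block. The multiset to arrange is then {RRR, D, D, E}, 4 items in all.
That gives (4)!/(2!) = 12 arrangements.

12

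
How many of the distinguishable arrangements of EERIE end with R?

Fix R in the last position and arrange the remaining 4 letters.
Those 4 letters have E appearing 3 times, giving (4)!/(3!) = 4.

4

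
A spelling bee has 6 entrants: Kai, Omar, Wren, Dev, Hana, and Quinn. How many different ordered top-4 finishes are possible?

There are 6 choices for 1st place, 5 for 2nd, and so on down to 3 for position 4.
That gives 6 × 5 × 4 × 3 = 360.

360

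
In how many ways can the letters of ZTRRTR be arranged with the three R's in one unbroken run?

Treat the 3 copies of R as a single block. The multiset to arrange is then {RRR, T, T, Z}, 4 items in all.
That gives (4)!/(2!) = 12 arrangements.

12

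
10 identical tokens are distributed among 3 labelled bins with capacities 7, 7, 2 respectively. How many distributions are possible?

Ignoring the caps, the number of non-negative solutions to x_1+…+x_3 = 10 is C(12,2) = 66.
Subtract solutions that violate a single cap (substitute x_i' = x_i − (cap_i+1)): x_1 ≥ 8 gives C(4,2) = 6; x_2 ≥ 8 gives C(4,2) = 6; x_3 ≥ 3 gives C(9,2) = 36. Together 48.
No two caps can be exceeded simultaneously, so the pair terms are all 0.
By inclusion–exclusion the count is 66 − 48 + 0 = 18.

18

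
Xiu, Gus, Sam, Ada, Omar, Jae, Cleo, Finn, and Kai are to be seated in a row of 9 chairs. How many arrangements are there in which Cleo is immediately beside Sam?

Place the 7 others and the Cleo-Sam pair as 8 objects in a line; the pair has 2 internal arrangements.
So the count is 2·(8)! = 80640.

80640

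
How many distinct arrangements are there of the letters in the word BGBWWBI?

The 7 letters of BGBWWBI have repeats: B appearing 3 times and W appearing twice.
The number of distinct arrangements is 7!/(3!·2!) = 5040/12 = 420.

420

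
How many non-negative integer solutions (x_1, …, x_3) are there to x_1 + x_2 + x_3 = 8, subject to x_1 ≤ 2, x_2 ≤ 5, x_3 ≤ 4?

9

Without the upper bounds there are C(10,2) = 45 ways to split 8 among 3 variables.
Subtract solutions that violate a single cap (substitute x_i' = x_i − (cap_i+1)): x_1 ≥ 3 gives C(7,2) = 21; x_2 ≥ 6 gives C(4,2) = 6; x_3 ≥ 5 gives C(5,2) = 10. Together 37.
Add back pairs where two caps are both exceeded: 0 + 1 + 0 = 1.
By inclusion–exclusion the count is 45 − 37 + 1 = 9.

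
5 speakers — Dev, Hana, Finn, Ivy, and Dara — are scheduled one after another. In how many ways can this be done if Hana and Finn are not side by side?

72

There are 5! = 120 arrangements in all. If Hana and Finn are adjacent, merging them into one block gives 2·(4)! = 48 arrangements.
Complementary counting: 120 − 48 = 72.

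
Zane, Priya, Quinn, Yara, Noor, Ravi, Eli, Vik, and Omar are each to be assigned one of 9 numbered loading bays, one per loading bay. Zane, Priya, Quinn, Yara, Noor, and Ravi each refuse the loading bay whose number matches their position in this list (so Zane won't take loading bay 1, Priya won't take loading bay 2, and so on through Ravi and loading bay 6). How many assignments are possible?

183822

Let Aᵢ (for 1 ≤ i ≤ 6) be the placements that put person i in their forbidden loading bay. Any j of these fix j positions, leaving (9−j)! ways to fill the rest, and there are C(6,j) ways to pick which j.
By inclusion–exclusion, the number of valid placements is Σ_{j=0}^{6} (−1)^j C(6,j)·(9−j)!.
Computing: 362880 − 241920 + 75600 − 14400 + 1800 − 144 + 6 = 183822.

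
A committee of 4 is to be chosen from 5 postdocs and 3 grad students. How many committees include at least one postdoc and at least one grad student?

65

Unrestricted: C(8,4) = 70 ways to pick any 4 of the 8.
Selections missing a whole group: no postdocs → C(3,4) = 0; no grad students → C(5,4) = 5.
Both groups omitted at once is impossible, so 70 − 5 = 65.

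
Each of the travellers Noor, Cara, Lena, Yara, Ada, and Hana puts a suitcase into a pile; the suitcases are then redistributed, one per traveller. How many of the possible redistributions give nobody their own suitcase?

Count assignments avoiding every fixed point. For any j of the 6 travellers fixed to their own suitcase, the other 6−j can be arranged in (6−j)! ways.
By inclusion–exclusion this is Σ_{j=0}^{6} (−1)^j C(6,j)·(6−j)!.
Computing: 720 − 720 + 360 − 120 + 30 − 6 + 1 = 265.

265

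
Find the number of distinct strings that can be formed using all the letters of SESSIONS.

1680

Letter multiplicities in SESSIONS: E×1, I×1, N×1, O×1, S×4.
The number of distinct arrangements is 8!/(4!) = 40320/24 = 1680.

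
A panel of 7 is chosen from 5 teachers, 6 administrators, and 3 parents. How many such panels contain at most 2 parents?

Split by how many parents are chosen (0 through 2).
Sum: C(3,0)·C(11,7) + C(3,1)·C(11,6) + C(3,2)·C(11,5) = 330 + 1386 + 1386 = 3102.

3102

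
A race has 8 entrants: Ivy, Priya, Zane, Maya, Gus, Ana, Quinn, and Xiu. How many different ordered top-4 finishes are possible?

1680

This is an ordered selection of 4 from 8: P(8,4).
That gives 8 × 7 × 6 × 5 = 1680.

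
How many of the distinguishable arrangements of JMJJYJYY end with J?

With the last slot taken by J, it remains to arrange the other 7 letters (MJJYJYY).
Those 7 letters have J appearing 3 times and Y appearing 3 times, giving (7)!/(3!·3!) = 140.

140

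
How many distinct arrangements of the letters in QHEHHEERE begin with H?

Fix H in the first position and arrange the remaining 8 letters.
Those 8 letters have E appearing 4 times and H appearing twice, giving (8)!/(4!·2!) = 840.

840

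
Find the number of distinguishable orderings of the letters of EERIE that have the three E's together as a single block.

Treat the 3 copies of E as a single block. The multiset to arrange is then {EEE, I, R}, 3 items in all.
All 3 items are distinct, so there are (3)! = 6 arrangements.

6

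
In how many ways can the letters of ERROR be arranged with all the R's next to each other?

Treat the 3 copies of R as a single block. The multiset to arrange is then {RRR, E, O}, 3 items in all.
All 3 items are distinct, so there are (3)! = 6 arrangements.

6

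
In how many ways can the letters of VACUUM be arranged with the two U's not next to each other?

240

Total arrangements of VACUUM: 6!/(2!) = 360.
Arrangements with the U's together: treat UU as one letter, giving (5)! = 120.
Subtracting, 360 − 120 = 240 arrangements keep the U's apart.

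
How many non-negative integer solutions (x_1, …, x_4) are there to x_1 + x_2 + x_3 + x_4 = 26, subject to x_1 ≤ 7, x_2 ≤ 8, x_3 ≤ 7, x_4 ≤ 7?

20

Ignoring the caps, the number of non-negative solutions to x_1+…+x_4 = 26 is C(29,3) = 3654.
Subtract solutions that violate a single cap (substitute x_i' = x_i − (cap_i+1)): x_1 ≥ 8 gives C(21,3) = 1330; x_2 ≥ 9 gives C(20,3) = 1140; x_3 ≥ 8 gives C(21,3) = 1330; x_4 ≥ 8 gives C(21,3) = 1330. Together 5130.
Add back pairs where two caps are both exceeded: 220 + 286 + 286 + 220 + 220 + 286 = 1518.
Subtract triples: 4 + 4 + 10 + 4 = 22.
By inclusion–exclusion the count is 3654 − 5130 + 1518 − 22 = 20.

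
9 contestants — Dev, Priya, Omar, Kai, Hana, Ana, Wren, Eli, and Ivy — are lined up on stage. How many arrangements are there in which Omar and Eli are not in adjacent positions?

282240

There are 9! = 362880 arrangements in all. If Omar and Eli are adjacent, merging them into one block gives 2·(8)! = 80640 arrangements.
So 362880 − 80640 = 282240 arrangements keep them apart.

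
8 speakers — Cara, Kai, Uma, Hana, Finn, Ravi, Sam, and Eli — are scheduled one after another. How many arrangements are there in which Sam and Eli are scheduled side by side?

10080

Glue Sam and Eli into one block (2 internal orders), leaving 7 units to arrange in a row.
So the count is 2·(7)! = 10080.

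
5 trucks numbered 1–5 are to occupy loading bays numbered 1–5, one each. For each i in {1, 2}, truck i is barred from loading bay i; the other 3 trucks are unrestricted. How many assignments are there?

78

Let Aᵢ (for i ∈ {1, 2}) be the placements that put truck i in its forbidden loading bay. Any j of these fix j positions, leaving (5−j)! ways to fill the rest, and there are C(2,j) ways to pick which j.
By inclusion–exclusion, the number of valid placements is Σ_{j=0}^{2} (−1)^j C(2,j)·(5−j)!.
Computing: 120 − 48 + 6 = 78.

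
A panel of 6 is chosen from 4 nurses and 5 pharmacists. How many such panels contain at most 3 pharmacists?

Split by how many pharmacists are chosen (0 through 3).
Sum: C(5,0)·C(4,6) + C(5,1)·C(4,5) + C(5,2)·C(4,4) + C(5,3)·C(4,3) = 0 + 0 + 10 + 40 = 50.

50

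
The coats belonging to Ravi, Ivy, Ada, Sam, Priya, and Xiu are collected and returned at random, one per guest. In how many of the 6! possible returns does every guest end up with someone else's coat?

265

This is the derangement count D_6: permutations of 6 items with no fixed point.
By inclusion–exclusion this is Σ_{j=0}^{6} (−1)^j C(6,j)·(6−j)!.
Computing: 720 − 720 + 360 − 120 + 30 − 6 + 1 = 265.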